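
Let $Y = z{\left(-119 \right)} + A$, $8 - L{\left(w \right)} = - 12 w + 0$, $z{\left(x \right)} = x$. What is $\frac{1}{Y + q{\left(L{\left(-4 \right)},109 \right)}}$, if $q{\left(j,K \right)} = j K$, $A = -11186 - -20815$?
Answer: $\frac{1}{5150} \approx 0.00019417$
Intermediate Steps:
$A = 9629$ ($A = -11186 + 20815 = 9629$)
$L{\left(w \right)} = 8 + 12 w$ ($L{\left(w \right)} = 8 - \left(- 12 w + 0\right) = 8 - - 12 w = 8 + 12 w$)
$Y = 9510$ ($Y = -119 + 9629 = 9510$)
$q{\left(j,K \right)} = K j$
$\frac{1}{Y + q{\left(L{\left(-4 \right)},109 \right)}} = \frac{1}{9510 + 109 \left(8 + 12 \left(-4\right)\right)} = \frac{1}{9510 + 109 \left(8 - 48\right)} = \frac{1}{9510 + 109 \left(-40\right)} = \frac{1}{9510 - 4360} = \frac{1}{5150}$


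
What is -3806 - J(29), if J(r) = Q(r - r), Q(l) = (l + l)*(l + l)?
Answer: -3806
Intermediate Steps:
Q(l) = 4*l² (Q(l) = (2*l)*(2*l) = 4*l²)
J(r) = 0 (J(r) = 4*(r - r)² = 4*0² = 4*0 = 0)
-3806 - J(29) = -3806 - 1*0 = -3806 + 0 = -3806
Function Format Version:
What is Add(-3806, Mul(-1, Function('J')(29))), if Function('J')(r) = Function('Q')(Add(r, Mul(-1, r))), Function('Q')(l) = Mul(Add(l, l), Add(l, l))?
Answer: -3806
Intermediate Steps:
Function('Q')(l) = Mul(4, Pow(l, 2)) (Function('Q')(l) = Mul(Mul(2, l), Mul(2, l)) = Mul(4, Pow(l, 2)))
Function('J')(r) = 0 (Function('J')(r) = Mul(4, Pow(Add(r, Mul(-1, r)), 2)) = Mul(4, Pow(0, 2)) = Mul(4, 0) = 0)
Add(-3806, Mul(-1, Function('J')(29))) = Add(-3806, Mul(-1, 0)) = Add(-3806, 0) = -3806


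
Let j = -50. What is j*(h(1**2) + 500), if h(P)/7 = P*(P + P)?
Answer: -25700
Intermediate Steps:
h(P) = 14*P**2 (h(P) = 7*(P*(P + P)) = 7*(P*(2*P)) = 7*(2*P**2) = 14*P**2)
j*(h(1**2) + 500) = -50*(14*(1**2)**2 + 500) = -50*(14*1**2 + 500) = -50*(14*1 + 500) = -50*(14 + 500) = -50*514 = -25700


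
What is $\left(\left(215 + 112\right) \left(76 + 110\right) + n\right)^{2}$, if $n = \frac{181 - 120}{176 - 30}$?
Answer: $\frac{78855696485329}{21316} \approx 3.6994 \cdot 10^{9}$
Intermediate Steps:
$n = \frac{61}{146} \approx 0.41781$
$\left(\left(215 + 112\right) \left(76 + 110\right) + n\right)^{2} = \left(\left(215 + 112\right) \left(76 + 110\right) + \frac{61}{146}\right)^{2} = \left(327 \cdot 186 + \frac{61}{146}\right)^{2} = \left(60822 + \frac{61}{146}\right)^{2} = \left(\frac{8880073}{146}\right)^{2} = \frac{78855696485329}{21316}$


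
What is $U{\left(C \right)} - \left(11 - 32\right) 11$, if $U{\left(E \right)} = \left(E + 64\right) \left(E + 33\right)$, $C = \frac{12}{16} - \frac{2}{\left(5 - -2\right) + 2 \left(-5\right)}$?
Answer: $\frac{357469}{144} \approx 2482.4$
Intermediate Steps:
$C = \frac{17}{12}$ ($C = 12 \cdot \frac{1}{16} - \frac{2}{\left(5 + 2\right) - 10} = \frac{3}{4} - \frac{2}{7 - 10} = \frac{3}{4} - \frac{2}{-3} = \frac{3}{4} - - \frac{2}{3} = \frac{3}{4} + \frac{2}{3} = \frac{17}{12} \approx 1.4167$)
$U{\left(E \right)} = \left(33 + E\right) \left(64 + E\right)$ ($U{\left(E \right)} = \left(64 + E\right) \left(33 + E\right) = \left(33 + E\right) \left(64 + E\right)$)
$U{\left(C \right)} - \left(11 - 32\right) 11 = \left(2112 + \left(\frac{17}{12}\right)^{2} + 97 \cdot \frac{17}{12}\right) - \left(11 - 32\right) 11 = \left(2112 + \frac{289}{144} + \frac{1649}{12}\right) - \left(-21\right) 11 = \frac{324205}{144} - -231 = \frac{324205}{144} + 231 = \frac{357469}{144}$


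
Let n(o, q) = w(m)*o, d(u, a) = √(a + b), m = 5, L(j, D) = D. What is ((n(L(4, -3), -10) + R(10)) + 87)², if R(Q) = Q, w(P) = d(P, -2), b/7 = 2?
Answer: 9517 - 1164*√3 ≈ 7500.9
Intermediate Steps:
b = 14 (b = 7*2 = 14)
d(u, a) = √(14 + a) (d(u, a) = √(a + 14) = √(14 + a))
w(P) = 2*√3 (w(P) = √(14 - 2) = √12 = 2*√3)
n(o, q) = 2*o*√3 (n(o, q) = (2*√3)*o = 2*o*√3)
((n(L(4, -3), -10) + R(10)) + 87)² = ((2*(-3)*√3 + 10) + 87)² = ((-6*√3 + 10) + 87)² = ((10 - 6*√3) + 87)² = (97 - 6*√3)²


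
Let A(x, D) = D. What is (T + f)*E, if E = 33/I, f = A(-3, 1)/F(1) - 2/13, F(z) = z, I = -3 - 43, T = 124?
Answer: -53559/598 ≈ -89.563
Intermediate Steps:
I = -46
f = 11/13 (f = 1/1 - 2/13 = 1*1 - 2*1/13 = 1 - 2/13 = 11/13 ≈ 0.84615)
E = -33/46 (E = 33/(-46) = 33*(-1/46) = -33/46 ≈ -0.71739)
(T + f)*E = (124 + 11/13)*(-33/46) = (1623/13)*(-33/46) = -53559/598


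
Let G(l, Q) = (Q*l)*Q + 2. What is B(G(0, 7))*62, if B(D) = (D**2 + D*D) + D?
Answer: 620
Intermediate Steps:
G(l, Q) = 2 + l*Q**2 (G(l, Q) = l*Q**2 + 2 = 2 + l*Q**2)
B(D) = D + 2*D**2 (B(D) = (D**2 + D**2) + D = 2*D**2 + D = D + 2*D**2)
B(G(0, 7))*62 = ((2 + 0*7**2)*(1 + 2*(2 + 0*7**2)))*62 = ((2 + 0*49)*(1 + 2*(2 + 0*49)))*62 = ((2 + 0)*(1 + 2*(2 + 0)))*62 = (2*(1 + 2*2))*62 = (2*(1 + 4))*62 = (2*5)*62 = 10*62 = 620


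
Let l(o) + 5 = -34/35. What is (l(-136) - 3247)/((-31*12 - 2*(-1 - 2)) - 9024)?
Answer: 56927/164325 ≈ 0.34643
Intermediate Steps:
l(o) = -209/35 (l(o) = -5 - 34/35 = -209/35)
(l(-136) - 3247)/((-31*12 - 2*(-1 - 2)) - 9024) = (-209/35 - 3247)/((-31*12 - 2*(-1 - 2)) - 9024) = -113854/(35*((-372 - 2*(-3)) - 9024)) = -113854/(35*((-372 + 6) - 9024)) = -113854/(35*(-366 - 9024)) = -113854/35/(-9390) = -113854/35*(-1/9390) = 56927/164325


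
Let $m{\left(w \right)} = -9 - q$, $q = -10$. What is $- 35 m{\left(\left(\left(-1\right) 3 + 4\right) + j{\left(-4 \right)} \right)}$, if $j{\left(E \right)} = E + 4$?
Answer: $-35$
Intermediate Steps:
$j{\left(E \right)} = 4 + E$
$m{\left(w \right)} = 1$ ($m{\left(w \right)} = -9 - -10 = -9 + 10 = 1$)
$- 35 m{\left(\left(\left(-1\right) 3 + 4\right) + j{\left(-4 \right)} \right)} = \left(-35\right) 1 = -35$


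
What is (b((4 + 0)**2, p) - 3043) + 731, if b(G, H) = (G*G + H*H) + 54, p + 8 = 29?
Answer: -1561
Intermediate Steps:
p = 21 (p = -8 + 29 = 21)
b(G, H) = 54 + G**2 + H**2 (b(G, H) = (G**2 + H**2) + 54 = 54 + G**2 + H**2)
(b((4 + 0)**2, p) - 3043) + 731 = ((54 + ((4 + 0)**2)**2 + 21**2) - 3043) + 731 = ((54 + (4**2)**2 + 441) - 3043) + 731 = ((54 + 16**2 + 441) - 3043) + 731 = ((54 + 256 + 441) - 3043) + 731 = (751 - 3043) + 731 = -2292 + 731 = -1561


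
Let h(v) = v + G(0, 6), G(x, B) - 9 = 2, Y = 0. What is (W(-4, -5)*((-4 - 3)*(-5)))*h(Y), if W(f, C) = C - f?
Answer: -385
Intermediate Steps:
G(x, B) = 11 (G(x, B) = 9 + 2 = 11)
h(v) = 11 + v (h(v) = v + 11 = 11 + v)
(W(-4, -5)*((-4 - 3)*(-5)))*h(Y) = ((-5 - 1*(-4))*((-4 - 3)*(-5)))*(11 + 0) = ((-5 + 4)*(-7*(-5)))*11 = -1*35*11 = -35*11 = -385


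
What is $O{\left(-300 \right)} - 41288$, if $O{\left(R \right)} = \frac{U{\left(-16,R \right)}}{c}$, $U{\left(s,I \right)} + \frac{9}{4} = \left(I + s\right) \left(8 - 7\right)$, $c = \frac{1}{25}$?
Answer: $- \frac{196977}{4} \approx -49244.0$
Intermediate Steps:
$c = \frac{1}{25} \approx 0.04$
$U{\left(s,I \right)} = - \frac{9}{4} + I + s$ ($U{\left(s,I \right)} = - \frac{9}{4} + \left(I + s\right) \left(8 - 7\right) = - \frac{9}{4} + \left(I + s\right) 1 = - \frac{9}{4} + \left(I + s\right) = - \frac{9}{4} + I + s$)
$O{\left(R \right)} = - \frac{1825}{4} + 25 R$ ($O{\left(R \right)} = \left(- \frac{9}{4} + R - 16\right) \frac{1}{\frac{1}{25}} = \left(- \frac{73}{4} + R\right) 25 = - \frac{1825}{4} + 25 R$)
$O{\left(-300 \right)} - 41288 = \left(- \frac{1825}{4} + 25 \left(-300\right)\right) - 41288 = \left(- \frac{1825}{4} - 7500\right) - 41288 = - \frac{31825}{4} - 41288 = - \frac{196977}{4}$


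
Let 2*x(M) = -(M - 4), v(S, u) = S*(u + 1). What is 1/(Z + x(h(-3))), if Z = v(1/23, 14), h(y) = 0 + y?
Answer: 46/191 ≈ 0.24084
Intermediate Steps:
h(y) = y
v(S, u) = S*(1 + u)
Z = 15/23 (Z = (1 + 14)/23 = (1/23)*15 = 15/23 ≈ 0.65217)
x(M) = 2 - M/2 (x(M) = (-(M - 4))/2 = (-(-4 + M))/2 = (4 - M)/2 = 2 - M/2)
1/(Z + x(h(-3))) = 1/(15/23 + (2 - ½*(-3))) = 1/(15/23 + (2 + 3/2)) = 1/(15/23 + 7/2) = 1/(191/46) = 46/191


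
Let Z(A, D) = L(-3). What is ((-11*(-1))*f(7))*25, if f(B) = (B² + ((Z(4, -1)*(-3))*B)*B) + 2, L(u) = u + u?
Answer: 256575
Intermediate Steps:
L(u) = 2*u
Z(A, D) = -6 (Z(A, D) = 2*(-3) = -6)
f(B) = 2 + 19*B² (f(B) = (B² + ((-6*(-3))*B)*B) + 2 = (B² + (18*B)*B) + 2 = (B² + 18*B²) + 2 = 19*B² + 2 = 2 + 19*B²)
((-11*(-1))*f(7))*25 = ((-11*(-1))*(2 + 19*7²))*25 = (11*(2 + 19*49))*25 = (11*(2 + 931))*25 = (11*933)*25 = 10263*25 = 256575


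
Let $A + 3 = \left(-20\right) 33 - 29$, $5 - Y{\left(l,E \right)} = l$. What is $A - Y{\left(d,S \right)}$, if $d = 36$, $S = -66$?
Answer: $-661$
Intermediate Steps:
$Y{\left(l,E \right)} = 5 - l$
$A = -692$ ($A = -3 - 689 = -692$)
$A - Y{\left(d,S \right)} = -692 - \left(5 - 36\right) = -692 - -31 = -692 + 31 = -661$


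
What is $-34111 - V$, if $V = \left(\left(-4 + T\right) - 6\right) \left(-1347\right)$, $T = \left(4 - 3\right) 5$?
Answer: $-40846$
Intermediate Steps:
$T = 5$ ($T = 1 \cdot 5 = 5$)
$V = 6735$ ($V = \left(\left(-4 + 5\right) - 6\right) \left(-1347\right) = \left(1 - 6\right) \left(-1347\right) = \left(-5\right) \left(-1347\right) = 6735$)
$-34111 - V = -34111 - 6735 = -40846$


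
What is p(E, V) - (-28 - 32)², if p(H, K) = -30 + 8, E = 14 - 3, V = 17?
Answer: -3622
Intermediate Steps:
E = 11
p(H, K) = -22
p(E, V) - (-28 - 32)² = -22 - (-28 - 32)² = -22 - 1*(-60)² = -22 - 1*3600 = -22 - 3600 = -3622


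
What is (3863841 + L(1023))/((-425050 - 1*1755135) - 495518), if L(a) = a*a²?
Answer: -358154336/891901 ≈ -401.56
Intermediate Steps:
L(a) = a³
(3863841 + L(1023))/((-425050 - 1*1755135) - 495518) = (3863841 + 1023³)/((-425050 - 1*1755135) - 495518) = (3863841 + 1070599167)/((-425050 - 1755135) - 495518) = 1074463008/(-2180185 - 495518) = 1074463008/(-2675703) = 1074463008*(-1/2675703) = -358154336/891901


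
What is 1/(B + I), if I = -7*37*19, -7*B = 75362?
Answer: -1/15687 ≈ -6.3747e-5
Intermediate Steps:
B = -10766 (B = -⅐*75362 = -10766)
I = -4921 (I = -259*19 = -4921)
1/(B + I) = 1/(-10766 - 4921) = 1/(-15687) = -1/15687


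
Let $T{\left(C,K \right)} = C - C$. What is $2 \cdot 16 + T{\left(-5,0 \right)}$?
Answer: $32$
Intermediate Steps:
$T{\left(C,K \right)} = 0$
$2 \cdot 16 + T{\left(-5,0 \right)} = 2 \cdot 16 + 0 = 32 + 0 = 32$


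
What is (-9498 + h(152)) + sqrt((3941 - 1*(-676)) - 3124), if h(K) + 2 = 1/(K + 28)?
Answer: -1709999/180 + sqrt(1493) ≈ -9461.4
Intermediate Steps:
h(K) = -2 + 1/(28 + K) (h(K) = -2 + 1/(K + 28) = -2 + 1/(28 + K))
(-9498 + h(152)) + sqrt((3941 - 1*(-676)) - 3124) = (-9498 + (-55 - 2*152)/(28 + 152)) + sqrt((3941 - 1*(-676)) - 3124) = (-9498 + (-55 - 304)/180) + sqrt((3941 + 676) - 3124) = (-9498 + (1/180)*(-359)) + sqrt(4617 - 3124) = (-9498 - 359/180) + sqrt(1493) = -1709999/180 + sqrt(1493)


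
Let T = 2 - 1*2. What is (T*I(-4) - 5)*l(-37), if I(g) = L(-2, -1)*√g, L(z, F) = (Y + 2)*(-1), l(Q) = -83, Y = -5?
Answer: 415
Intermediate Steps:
L(z, F) = 3 (L(z, F) = (-5 + 2)*(-1) = -3*(-1) = 3)
I(g) = 3*√g
T = 0 (T = 2 - 2 = 0)
(T*I(-4) - 5)*l(-37) = (0*(3*√(-4)) - 5)*(-83) = (0*(3*(2*I)) - 5)*(-83) = (0*(6*I) - 5)*(-83) = (0 - 5)*(-83) = -5*(-83) = 415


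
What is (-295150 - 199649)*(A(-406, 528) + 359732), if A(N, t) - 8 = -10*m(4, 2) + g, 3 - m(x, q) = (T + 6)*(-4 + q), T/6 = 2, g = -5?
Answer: -177803546655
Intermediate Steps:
T = 12 (T = 6*2 = 12)
m(x, q) = 75 - 18*q (m(x, q) = 3 - (12 + 6)*(-4 + q) = 3 - 18*(-4 + q) = 3 - (-72 + 18*q) = 3 + (72 - 18*q) = 75 - 18*q)
A(N, t) = -387 (A(N, t) = 8 + (-10*(75 - 18*2) - 5) = 8 + (-10*(75 - 36) - 5) = 8 + (-10*39 - 5) = 8 + (-390 - 5) = 8 - 395 = -387)
(-295150 - 199649)*(A(-406, 528) + 359732) = (-295150 - 199649)*(-387 + 359732) = -494799*359345 = -177803546655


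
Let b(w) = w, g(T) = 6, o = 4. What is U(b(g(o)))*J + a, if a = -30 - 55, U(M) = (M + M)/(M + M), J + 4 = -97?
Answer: -186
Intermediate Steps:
J = -101 (J = -4 - 97 = -101)
U(M) = 1 (U(M) = (2*M)/((2*M)) = (2*M)*(1/(2*M)) = 1)
a = -85
U(b(g(o)))*J + a = 1*(-101) - 85 = -101 - 85 = -186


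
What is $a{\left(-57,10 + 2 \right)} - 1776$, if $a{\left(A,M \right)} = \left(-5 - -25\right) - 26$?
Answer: $-1782$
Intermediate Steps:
$a{\left(A,M \right)} = -6$ ($a{\left(A,M \right)} = \left(-5 + 25\right) - 26 = 20 - 26 = -6$)
$a{\left(-57,10 + 2 \right)} - 1776 = -6 - 1776 = -1782$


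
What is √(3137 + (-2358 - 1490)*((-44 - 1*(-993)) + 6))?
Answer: 3*I*√407967 ≈ 1916.2*I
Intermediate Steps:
√(3137 + (-2358 - 1490)*((-44 - 1*(-993)) + 6)) = √(3137 - 3848*((-44 + 993) + 6)) = √(3137 - 3848*(949 + 6)) = √(3137 - 3848*955) = √(3137 - 3674840) = √(-3671703) = 3*I*√407967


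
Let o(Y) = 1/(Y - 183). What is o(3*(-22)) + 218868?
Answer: 54498131/249 ≈ 2.1887e+5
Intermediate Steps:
o(Y) = 1/(-183 + Y)
o(3*(-22)) + 218868 = 1/(-183 + 3*(-22)) + 218868 = 1/(-183 - 66) + 218868 = 1/(-249) + 218868 = -1/249 + 218868 = 54498131/249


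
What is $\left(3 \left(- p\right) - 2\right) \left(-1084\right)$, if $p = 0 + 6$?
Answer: $21680$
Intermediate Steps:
$p = 6$
$\left(3 \left(- p\right) - 2\right) \left(-1084\right) = \left(3 \left(\left(-1\right) 6\right) - 2\right) \left(-1084\right) = \left(3 \left(-6\right) - 2\right) \left(-1084\right) = \left(-18 - 2\right) \left(-1084\right) = \left(-20\right) \left(-1084\right) = 21680$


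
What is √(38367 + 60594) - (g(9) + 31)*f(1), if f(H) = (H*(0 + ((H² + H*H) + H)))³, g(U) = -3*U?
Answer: -108 + √98961 ≈ 206.58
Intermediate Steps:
f(H) = H³*(H + 2*H²)³ (f(H) = (H*(0 + ((H² + H²) + H)))³ = (H*(0 + (2*H² + H)))³ = (H*(0 + (H + 2*H²)))³ = (H*(H + 2*H²))³ = H³*(H + 2*H²)³)
√(38367 + 60594) - (g(9) + 31)*f(1) = √(38367 + 60594) - (-3*9 + 31)*1⁶*(1 + 2*1)³ = √98961 - (-27 + 31)*1*(1 + 2)³ = √98961 - 4*1*3³ = √98961 - 4*1*27 = √98961 - 4*27 = √98961 - 1*108 = √98961 - 108 = -108 + √98961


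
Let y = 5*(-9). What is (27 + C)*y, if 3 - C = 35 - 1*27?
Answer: -990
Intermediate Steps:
C = -5 (C = 3 - (35 - 1*27) = 3 - (35 - 27) = 3 - 1*8 = 3 - 8 = -5)
y = -45
(27 + C)*y = (27 - 5)*(-45) = 22*(-45) = -990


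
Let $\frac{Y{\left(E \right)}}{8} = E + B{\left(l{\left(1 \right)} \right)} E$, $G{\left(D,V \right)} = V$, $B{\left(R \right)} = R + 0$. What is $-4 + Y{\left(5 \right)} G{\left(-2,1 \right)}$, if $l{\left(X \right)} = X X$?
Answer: $76$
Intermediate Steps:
$l{\left(X \right)} = X^{2}$
$B{\left(R \right)} = R$
$Y{\left(E \right)} = 16 E$ ($Y{\left(E \right)} = 8 \left(E + 1^{2} E\right) = 8 \left(E + 1 E\right) = 8 \left(E + E\right) = 8 \cdot 2 E = 16 E$)
$-4 + Y{\left(5 \right)} G{\left(-2,1 \right)} = -4 + 16 \cdot 5 \cdot 1 = -4 + 80 \cdot 1 = -4 + 80 = 76$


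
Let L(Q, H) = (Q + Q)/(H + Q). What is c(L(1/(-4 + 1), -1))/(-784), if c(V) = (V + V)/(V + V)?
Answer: -1/784 ≈ -0.0012755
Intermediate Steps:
L(Q, H) = 2*Q/(H + Q) (L(Q, H) = (2*Q)/(H + Q) = 2*Q/(H + Q))
c(V) = 1 (c(V) = (2*V)/((2*V)) = (2*V)*(1/(2*V)) = 1)
c(L(1/(-4 + 1), -1))/(-784) = 1/(-784) = 1*(-1/784) = -1/784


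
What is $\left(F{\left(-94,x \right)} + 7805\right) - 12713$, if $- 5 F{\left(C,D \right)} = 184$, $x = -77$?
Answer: $- \frac{24724}{5} \approx -4944.8$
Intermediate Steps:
$F{\left(C,D \right)} = - \frac{184}{5}$ ($F{\left(C,D \right)} = \left(- \frac{1}{5}\right) 184 = - \frac{184}{5}$)
$\left(F{\left(-94,x \right)} + 7805\right) - 12713 = \left(- \frac{184}{5} + 7805\right) - 12713 = \frac{38841}{5} - 12713 = - \frac{24724}{5}$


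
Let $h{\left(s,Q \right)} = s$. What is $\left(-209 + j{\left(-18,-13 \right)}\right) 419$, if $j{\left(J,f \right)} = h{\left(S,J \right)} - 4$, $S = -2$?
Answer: $-90085$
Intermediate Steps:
$j{\left(J,f \right)} = -6$ ($j{\left(J,f \right)} = -2 - 4 = -6$)
$\left(-209 + j{\left(-18,-13 \right)}\right) 419 = \left(-209 - 6\right) 419 = \left(-215\right) 419 = -90085$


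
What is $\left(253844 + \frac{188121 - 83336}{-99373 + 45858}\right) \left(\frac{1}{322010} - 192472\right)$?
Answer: $- \frac{33677201216202803725}{689294606} \approx -4.8857 \cdot 10^{10}$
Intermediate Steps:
$\left(253844 + \frac{188121 - 83336}{-99373 + 45858}\right) \left(\frac{1}{322010} - 192472\right) = \left(253844 + \frac{104785}{-53515}\right) \left(\frac{1}{322010} - 192472\right) = \left(253844 + 104785 \left(- \frac{1}{53515}\right)\right) \left(- \frac{61977908719}{322010}\right) = \left(253844 - \frac{20957}{10703}\right) \left(- \frac{61977908719}{322010}\right) = \frac{2716871375}{10703} \left(- \frac{61977908719}{322010}\right) = - \frac{33677201216202803725}{689294606}$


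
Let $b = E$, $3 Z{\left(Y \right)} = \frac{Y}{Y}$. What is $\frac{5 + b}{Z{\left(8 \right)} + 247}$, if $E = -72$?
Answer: $- \frac{201}{742} \approx -0.27089$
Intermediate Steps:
$Z{\left(Y \right)} = \frac{1}{3}$ ($Z{\left(Y \right)} = \frac{Y \frac{1}{Y}}{3} = \frac{1}{3} \cdot 1 = \frac{1}{3}$)
$b = -72$
$\frac{5 + b}{Z{\left(8 \right)} + 247} = \frac{5 - 72}{\frac{1}{3} + 247} = - \frac{67}{\frac{742}{3}} = \left(-67\right) \frac{3}{742} = - \frac{201}{742}$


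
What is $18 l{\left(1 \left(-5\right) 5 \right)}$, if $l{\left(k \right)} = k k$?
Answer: $11250$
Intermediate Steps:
$l{\left(k \right)} = k^{2}$
$18 l{\left(1 \left(-5\right) 5 \right)} = 18 \left(1 \left(-5\right) 5\right)^{2} = 18 \left(\left(-5\right) 5\right)^{2} = 18 \left(-25\right)^{2} = 18 \cdot 625 = 11250$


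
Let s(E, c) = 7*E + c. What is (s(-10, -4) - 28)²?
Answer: 10404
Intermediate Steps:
s(E, c) = c + 7*E
(s(-10, -4) - 28)² = ((-4 + 7*(-10)) - 28)² = ((-4 - 70) - 28)² = (-74 - 28)² = (-102)² = 10404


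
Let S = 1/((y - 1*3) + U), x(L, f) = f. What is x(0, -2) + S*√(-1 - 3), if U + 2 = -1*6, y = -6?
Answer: -2 - 2*I/17 ≈ -2.0 - 0.11765*I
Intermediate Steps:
U = -8 (U = -2 - 1*6 = -2 - 6 = -8)
S = -1/17 (S = 1/((-6 - 1*3) - 8) = 1/((-6 - 3) - 8) = 1/(-9 - 8) = 1/(-17) = -1/17 ≈ -0.058824)
x(0, -2) + S*√(-1 - 3) = -2 - √(-1 - 3)/17 = -2 - 2*I/17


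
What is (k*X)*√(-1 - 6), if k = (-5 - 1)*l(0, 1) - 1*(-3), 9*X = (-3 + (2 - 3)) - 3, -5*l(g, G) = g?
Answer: -7*I*√7/3 ≈ -6.1734*I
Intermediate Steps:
l(g, G) = -g/5
X = -7/9 (X = ((-3 + (2 - 3)) - 3)/9 = ((-3 - 1) - 3)/9 = (-4 - 3)/9 = (⅑)*(-7) = -7/9 ≈ -0.77778)
k = 3 (k = (-5 - 1)*(-⅕*0) - 1*(-3) = -6*0 + 3 = 0 + 3 = 3)
(k*X)*√(-1 - 6) = (3*(-7/9))*√(-1 - 6) = -7*I*√7/3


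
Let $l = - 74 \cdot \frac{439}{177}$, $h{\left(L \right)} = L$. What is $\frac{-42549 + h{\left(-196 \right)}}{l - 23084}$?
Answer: $\frac{7565865}{4118354} \approx 1.8371$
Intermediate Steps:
$l = - \frac{32486}{177}$ ($l = - 74 \cdot 439 \cdot \frac{1}{177} = \left(-74\right) \frac{439}{177} = - \frac{32486}{177} \approx -183.54$)
$\frac{-42549 + h{\left(-196 \right)}}{l - 23084} = \frac{-42549 - 196}{- \frac{32486}{177} - 23084} = - \frac{42745}{- \frac{4118354}{177}} = \left(-42745\right) \left(- \frac{177}{4118354}\right) = \frac{7565865}{4118354}$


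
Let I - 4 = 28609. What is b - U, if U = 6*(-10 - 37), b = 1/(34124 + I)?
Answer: 17691835/62737 ≈ 282.00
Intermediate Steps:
I = 28613 (I = 4 + 28609 = 28613)
b = 1/62737 (b = 1/(34124 + 28613) = 1/62737 ≈ 1.5940e-5)
U = -282 (U = 6*(-47) = -282)
b - U = 1/62737 - 1*(-282) = 1/62737 + 282 = 17691835/62737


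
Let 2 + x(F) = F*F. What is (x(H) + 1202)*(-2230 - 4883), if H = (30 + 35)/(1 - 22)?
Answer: -1264750675/147 ≈ -8.6037e+6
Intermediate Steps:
H = -65/21 (H = 65/(-21) = 65*(-1/21) = -65/21 ≈ -3.0952)
x(F) = -2 + F**2 (x(F) = -2 + F*F = -2 + F**2)
(x(H) + 1202)*(-2230 - 4883) = ((-2 + (-65/21)**2) + 1202)*(-2230 - 4883) = ((-2 + 4225/441) + 1202)*(-7113) = (3343/441 + 1202)*(-7113) = (533425/441)*(-7113) = -1264750675/147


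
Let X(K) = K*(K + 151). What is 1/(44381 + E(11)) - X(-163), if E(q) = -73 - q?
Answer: -86644931/44297 ≈ -1956.0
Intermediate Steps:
X(K) = K*(151 + K)
1/(44381 + E(11)) - X(-163) = 1/(44381 + (-73 - 1*11)) - (-163)*(151 - 163) = 1/(44381 + (-73 - 11)) - (-163)*(-12) = 1/(44381 - 84) - 1*1956 = 1/44297 - 1956 = -86644931/44297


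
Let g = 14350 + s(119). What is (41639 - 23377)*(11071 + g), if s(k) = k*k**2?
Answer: 31238611960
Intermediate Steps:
s(k) = k**3
g = 1699509 (g = 14350 + 119**3 = 14350 + 1685159 = 1699509)
(41639 - 23377)*(11071 + g) = (41639 - 23377)*(11071 + 1699509) = 18262*1710580 = 31238611960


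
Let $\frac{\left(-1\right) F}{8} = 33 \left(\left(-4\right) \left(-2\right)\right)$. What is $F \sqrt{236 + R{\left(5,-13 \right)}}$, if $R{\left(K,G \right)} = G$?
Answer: $- 2112 \sqrt{223} \approx -31539.0$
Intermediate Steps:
$F = -2112$ ($F = - 8 \cdot 33 \left(\left(-4\right) \left(-2\right)\right) = - 8 \cdot 33 \cdot 8 = \left(-8\right) 264 = -2112$)
$F \sqrt{236 + R{\left(5,-13 \right)}} = - 2112 \sqrt{236 - 13} = - 2112 \sqrt{223}$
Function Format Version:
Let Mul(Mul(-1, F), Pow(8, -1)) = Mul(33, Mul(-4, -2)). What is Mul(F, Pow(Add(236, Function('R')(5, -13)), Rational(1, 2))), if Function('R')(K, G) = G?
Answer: Mul(-2112, Pow(223, Rational(1, 2))) ≈ -31539.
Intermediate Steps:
F = -2112 (F = Mul(-8, Mul(33, Mul(-4, -2))) = Mul(-8, Mul(33, 8)) = Mul(-8, 264) = -2112)
Mul(F, Pow(Add(236, Function('R')(5, -13)), Rational(1, 2))) = Mul(-2112, Pow(Add(236, -13), Rational(1, 2))) = Mul(-2112, Pow(223, Rational(1, 2)))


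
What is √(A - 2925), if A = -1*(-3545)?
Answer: 2*√155 ≈ 24.900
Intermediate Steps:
A = 3545
√(A - 2925) = √(3545 - 2925) = √620 = 2*√155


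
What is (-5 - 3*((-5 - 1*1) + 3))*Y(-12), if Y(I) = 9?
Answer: 36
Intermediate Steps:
(-5 - 3*((-5 - 1*1) + 3))*Y(-12) = (-5 - 3*((-5 - 1*1) + 3))*9 = (-5 - 3*((-5 - 1) + 3))*9 = (-5 - 3*(-6 + 3))*9 = (-5 - 3*(-3))*9 = (-5 + 9)*9 = 4*9 = 36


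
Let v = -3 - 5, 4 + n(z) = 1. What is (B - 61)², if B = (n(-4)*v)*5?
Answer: 3481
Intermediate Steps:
n(z) = -3 (n(z) = -4 + 1 = -3)
v = -8
B = 120 (B = -3*(-8)*5 = 24*5 = 120)
(B - 61)² = (120 - 61)² = 59² = 3481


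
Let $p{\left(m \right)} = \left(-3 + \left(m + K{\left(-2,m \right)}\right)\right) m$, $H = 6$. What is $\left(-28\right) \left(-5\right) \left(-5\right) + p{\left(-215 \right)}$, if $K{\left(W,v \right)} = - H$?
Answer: $47460$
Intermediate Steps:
$K{\left(W,v \right)} = -6$ ($K{\left(W,v \right)} = \left(-1\right) 6 = -6$)
$p{\left(m \right)} = m \left(-9 + m\right)$ ($p{\left(m \right)} = \left(-3 + \left(m - 6\right)\right) m = \left(-3 + \left(-6 + m\right)\right) m = \left(-9 + m\right) m = m \left(-9 + m\right)$)
$\left(-28\right) \left(-5\right) \left(-5\right) + p{\left(-215 \right)} = \left(-28\right) \left(-5\right) \left(-5\right) - 215 \left(-9 - 215\right) = 140 \left(-5\right) - -48160 = -700 + 48160 = 47460$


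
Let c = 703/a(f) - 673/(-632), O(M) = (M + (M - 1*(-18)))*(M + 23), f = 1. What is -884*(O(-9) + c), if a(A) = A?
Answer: -98338149/158 ≈ -6.2239e+5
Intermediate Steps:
O(M) = (18 + 2*M)*(23 + M) (O(M) = (M + (M + 18))*(23 + M) = (M + (18 + M))*(23 + M) = (18 + 2*M)*(23 + M))
c = 444969/632 (c = 703/1 - 673/(-632) = 703*1 - 673*(-1/632) = 703 + 673/632 = 444969/632 ≈ 704.06)
-884*(O(-9) + c) = -884*((414 + 2*(-9)² + 64*(-9)) + 444969/632) = -884*((414 + 2*81 - 576) + 444969/632) = -884*((414 + 162 - 576) + 444969/632) = -884*(0 + 444969/632) = -884*444969/632 = -98338149/158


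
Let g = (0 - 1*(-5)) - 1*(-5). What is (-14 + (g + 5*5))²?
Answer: 441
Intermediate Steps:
g = 10 (g = (0 + 5) + 5 = 5 + 5 = 10)
(-14 + (g + 5*5))² = (-14 + (10 + 5*5))² = (-14 + (10 + 25))² = (-14 + 35)² = 21² = 441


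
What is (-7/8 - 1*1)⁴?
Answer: 50625/4096 ≈ 12.360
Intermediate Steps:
(-7/8 - 1*1)⁴ = (-7*⅛ - 1)⁴ = (-7/8 - 1)⁴ = (-15/8)⁴ = 50625/4096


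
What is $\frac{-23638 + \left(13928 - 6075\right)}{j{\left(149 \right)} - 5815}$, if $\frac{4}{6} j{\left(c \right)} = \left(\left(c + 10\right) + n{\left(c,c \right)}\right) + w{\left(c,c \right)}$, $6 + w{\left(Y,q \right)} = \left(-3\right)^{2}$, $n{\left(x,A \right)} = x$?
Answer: $\frac{31570}{10697} \approx 2.9513$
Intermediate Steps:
$w{\left(Y,q \right)} = 3$ ($w{\left(Y,q \right)} = -6 + \left(-3\right)^{2} = -6 + 9 = 3$)
$j{\left(c \right)} = \frac{39}{2} + 3 c$ ($j{\left(c \right)} = \frac{3 \left(\left(\left(c + 10\right) + c\right) + 3\right)}{2} = \frac{3 \left(\left(\left(10 + c\right) + c\right) + 3\right)}{2} = \frac{3 \left(\left(10 + 2 c\right) + 3\right)}{2} = \frac{3 \left(13 + 2 c\right)}{2} = \frac{39}{2} + 3 c$)
$\frac{-23638 + \left(13928 - 6075\right)}{j{\left(149 \right)} - 5815} = \frac{-23638 + \left(13928 - 6075\right)}{\left(\frac{39}{2} + 3 \cdot 149\right) - 5815} = \frac{-23638 + 7853}{\left(\frac{39}{2} + 447\right) - 5815} = - \frac{15785}{\frac{933}{2} - 5815} = - \frac{15785}{- \frac{10697}{2}} = \left(-15785\right) \left(- \frac{2}{10697}\right) = \frac{31570}{10697}$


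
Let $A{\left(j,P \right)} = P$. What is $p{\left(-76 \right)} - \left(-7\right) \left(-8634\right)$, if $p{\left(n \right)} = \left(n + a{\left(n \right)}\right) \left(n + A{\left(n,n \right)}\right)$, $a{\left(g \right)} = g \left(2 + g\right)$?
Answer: $-903734$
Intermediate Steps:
$p{\left(n \right)} = 2 n \left(n + n \left(2 + n\right)\right)$ ($p{\left(n \right)} = \left(n + n \left(2 + n\right)\right) \left(n + n\right) = \left(n + n \left(2 + n\right)\right) 2 n = 2 n \left(n + n \left(2 + n\right)\right)$)
$p{\left(-76 \right)} - \left(-7\right) \left(-8634\right) = 2 \left(-76\right)^{2} \left(3 - 76\right) - \left(-7\right) \left(-8634\right) = 2 \cdot 5776 \left(-73\right) - 60438 = -843296 - 60438 = -903734$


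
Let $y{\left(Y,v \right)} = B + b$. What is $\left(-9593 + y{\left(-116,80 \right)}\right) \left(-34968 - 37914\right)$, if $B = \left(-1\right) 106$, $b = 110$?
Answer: $698865498$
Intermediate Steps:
$B = -106$
$y{\left(Y,v \right)} = 4$ ($y{\left(Y,v \right)} = -106 + 110 = 4$)
$\left(-9593 + y{\left(-116,80 \right)}\right) \left(-34968 - 37914\right) = \left(-9593 + 4\right) \left(-34968 - 37914\right) = \left(-9589\right) \left(-72882\right) = 698865498$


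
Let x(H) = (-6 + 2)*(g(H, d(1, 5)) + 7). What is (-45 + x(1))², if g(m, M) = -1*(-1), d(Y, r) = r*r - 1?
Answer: 5929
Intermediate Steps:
d(Y, r) = -1 + r² (d(Y, r) = r² - 1 = -1 + r²)
g(m, M) = 1
x(H) = -32 (x(H) = (-6 + 2)*(1 + 7) = -4*8 = -32)
(-45 + x(1))² = (-45 - 32)² = (-77)² = 5929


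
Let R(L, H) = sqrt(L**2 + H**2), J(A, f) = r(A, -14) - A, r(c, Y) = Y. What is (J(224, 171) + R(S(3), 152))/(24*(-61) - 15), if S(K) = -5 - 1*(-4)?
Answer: 14/87 - sqrt(23105)/1479 ≈ 0.058145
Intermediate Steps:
S(K) = -1 (S(K) = -5 + 4 = -1)
J(A, f) = -14 - A
R(L, H) = sqrt(H**2 + L**2)
(J(224, 171) + R(S(3), 152))/(24*(-61) - 15) = ((-14 - 1*224) + sqrt(152**2 + (-1)**2))/(24*(-61) - 15) = ((-14 - 224) + sqrt(23104 + 1))/(-1464 - 15) = (-238 + sqrt(23105))/(-1479) = (-238 + sqrt(23105))*(-1/1479) = 14/87 - sqrt(23105)/1479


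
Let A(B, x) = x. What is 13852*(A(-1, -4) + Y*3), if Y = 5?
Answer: 152372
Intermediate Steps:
13852*(A(-1, -4) + Y*3) = 13852*(-4 + 5*3) = 13852*(-4 + 15) = 13852*11 = 152372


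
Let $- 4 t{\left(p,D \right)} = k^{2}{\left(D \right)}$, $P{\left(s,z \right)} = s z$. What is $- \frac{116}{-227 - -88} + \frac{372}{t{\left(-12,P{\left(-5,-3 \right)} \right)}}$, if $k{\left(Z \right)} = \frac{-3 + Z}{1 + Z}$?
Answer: $- \frac{1102756}{417} \approx -2644.5$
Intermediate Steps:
$k{\left(Z \right)} = \frac{-3 + Z}{1 + Z}$
$t{\left(p,D \right)} = - \frac{\left(-3 + D\right)^{2}}{4 \left(1 + D\right)^{2}}$ ($t{\left(p,D \right)} = - \frac{\left(\frac{-3 + D}{1 + D}\right)^{2}}{4} = - \frac{\frac{1}{\left(1 + D\right)^{2}} \left(-3 + D\right)^{2}}{4} = - \frac{\left(-3 + D\right)^{2}}{4 \left(1 + D\right)^{2}}$)
$- \frac{116}{-227 - -88} + \frac{372}{t{\left(-12,P{\left(-5,-3 \right)} \right)}} = - \frac{116}{-227 - -88} + \frac{372}{\left(- \frac{1}{4}\right) \frac{1}{\left(1 - -15\right)^{2}} \left(-3 - -15\right)^{2}} = - \frac{116}{-227 + 88} + \frac{372}{\left(- \frac{1}{4}\right) \frac{1}{\left(1 + 15\right)^{2}} \left(-3 + 15\right)^{2}} = - \frac{116}{-139} + \frac{372}{\left(- \frac{1}{4}\right) \frac{1}{256} \cdot 12^{2}} = \left(-116\right) \left(- \frac{1}{139}\right) + \frac{372}{\left(- \frac{1}{4}\right) \frac{1}{256} \cdot 144} = \frac{116}{139} + \frac{372}{- \frac{9}{64}} = \frac{116}{139} + 372 \left(- \frac{64}{9}\right) = \frac{116}{139} - \frac{7936}{3} = - \frac{1102756}{417}$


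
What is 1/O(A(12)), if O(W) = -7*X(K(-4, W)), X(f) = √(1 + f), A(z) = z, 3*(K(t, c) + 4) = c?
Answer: -⅐ ≈ -0.14286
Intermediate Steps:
K(t, c) = -4 + c/3
O(W) = -7*√(-3 + W/3) (O(W) = -7*√(1 + (-4 + W/3)) = -7*√(-3 + W/3))
1/O(A(12)) = 1/(-7*√(-27 + 3*12)/3) = 1/(-7*√(-27 + 36)/3) = 1/(-7*√9/3) = 1/(-7/3*3) = 1/(-7) = -⅐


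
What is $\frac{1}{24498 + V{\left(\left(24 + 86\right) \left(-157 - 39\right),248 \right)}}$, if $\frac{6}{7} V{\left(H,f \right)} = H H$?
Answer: $\frac{3}{1626991094} \approx 1.8439 \cdot 10^{-9}$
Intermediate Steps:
$V{\left(H,f \right)} = \frac{7 H^{2}}{6}$ ($V{\left(H,f \right)} = \frac{7 H H}{6} = \frac{7 H^{2}}{6}$)
$\frac{1}{24498 + V{\left(\left(24 + 86\right) \left(-157 - 39\right),248 \right)}} = \frac{1}{24498 + \frac{7 \left(\left(24 + 86\right) \left(-157 - 39\right)\right)^{2}}{6}} = \frac{1}{24498 + \frac{7 \left(110 \left(-196\right)\right)^{2}}{6}} = \frac{1}{24498 + \frac{7 \left(-21560\right)^{2}}{6}} = \frac{1}{24498 + \frac{7}{6} \cdot 464833600} = \frac{1}{24498 + \frac{1626917600}{3}} = \frac{1}{\frac{1626991094}{3}} = \frac{3}{1626991094}$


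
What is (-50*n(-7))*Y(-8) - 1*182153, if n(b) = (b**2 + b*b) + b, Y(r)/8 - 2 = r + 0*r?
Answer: 36247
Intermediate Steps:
Y(r) = 16 + 8*r (Y(r) = 16 + 8*(r + 0*r) = 16 + 8*(r + 0) = 16 + 8*r)
n(b) = b + 2*b**2 (n(b) = (b**2 + b**2) + b = 2*b**2 + b = b + 2*b**2)
(-50*n(-7))*Y(-8) - 1*182153 = (-(-350)*(1 + 2*(-7)))*(16 + 8*(-8)) - 1*182153 = (-(-350)*(1 - 14))*(16 - 64) - 182153 = -(-350)*(-13)*(-48) - 182153 = -50*91*(-48) - 182153 = -4550*(-48) - 182153 = 218400 - 182153 = 36247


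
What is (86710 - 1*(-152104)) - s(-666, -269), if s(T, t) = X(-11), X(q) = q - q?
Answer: 238814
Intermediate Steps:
X(q) = 0
s(T, t) = 0
(86710 - 1*(-152104)) - s(-666, -269) = (86710 - 1*(-152104)) - 1*0 = (86710 + 152104) + 0 = 238814 + 0 = 238814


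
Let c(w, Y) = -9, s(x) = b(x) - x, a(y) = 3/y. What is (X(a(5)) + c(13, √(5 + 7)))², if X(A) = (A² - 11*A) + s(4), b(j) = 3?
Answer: 164836/625 ≈ 263.74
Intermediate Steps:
s(x) = 3 - x
X(A) = -1 + A² - 11*A (X(A) = (A² - 11*A) + (3 - 1*4) = (A² - 11*A) + (3 - 4) = (A² - 11*A) - 1 = -1 + A² - 11*A)
(X(a(5)) + c(13, √(5 + 7)))² = ((-1 + (3/5)² - 33/5) - 9)² = ((-1 + (3*(⅕))² - 33/5) - 9)² = ((-1 + (⅗)² - 11*⅗) - 9)² = ((-1 + 9/25 - 33/5) - 9)² = (-181/25 - 9)² = (-406/25)² = 164836/625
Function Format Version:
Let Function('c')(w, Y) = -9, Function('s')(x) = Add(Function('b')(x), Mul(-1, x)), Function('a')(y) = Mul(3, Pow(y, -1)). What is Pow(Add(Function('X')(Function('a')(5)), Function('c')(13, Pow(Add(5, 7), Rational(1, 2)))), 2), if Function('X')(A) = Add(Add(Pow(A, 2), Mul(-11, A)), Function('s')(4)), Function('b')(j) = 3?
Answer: Rational(164836, 625) ≈ 263.74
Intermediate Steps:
Function('s')(x) = Add(3, Mul(-1, x))
Function('X')(A) = Add(-1, Pow(A, 2), Mul(-11, A)) (Function('X')(A) = Add(Add(Pow(A, 2), Mul(-11, A)), Add(3, Mul(-1, 4))) = Add(Add(Pow(A, 2), Mul(-11, A)), Add(3, -4)) = Add(Add(Pow(A, 2), Mul(-11, A)), -1) = Add(-1, Pow(A, 2), Mul(-11, A)))
Pow(Add(Function('X')(Function('a')(5)), Function('c')(13, Pow(Add(5, 7), Rational(1, 2)))), 2) = Pow(Add(Add(-1, Pow(Mul(3, Pow(5, -1)), 2), Mul(-11, Mul(3, Pow(5, -1)))), -9), 2) = Pow(Add(Add(-1, Pow(Mul(3, Rational(1, 5)), 2), Mul(-11, Mul(3, Rational(1, 5)))), -9), 2) = Pow(Add(Add(-1, Pow(Rational(3, 5), 2), Mul(-11, Rational(3, 5))), -9), 2) = Pow(Add(Add(-1, Rational(9, 25), Rational(-33, 5)), -9), 2) = Pow(Add(Rational(-181, 25), -9), 2) = Pow(Rational(-406, 25), 2) = Rational(164836, 625)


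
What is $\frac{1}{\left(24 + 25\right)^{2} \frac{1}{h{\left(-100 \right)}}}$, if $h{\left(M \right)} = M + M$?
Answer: $- \frac{200}{2401} \approx -0.083299$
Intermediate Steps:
$h{\left(M \right)} = 2 M$
$\frac{1}{\left(24 + 25\right)^{2} \frac{1}{h{\left(-100 \right)}}} = \frac{1}{\left(24 + 25\right)^{2} \frac{1}{2 \left(-100\right)}} = \frac{1}{49^{2} \frac{1}{-200}} = \frac{1}{2401 \left(- \frac{1}{200}\right)} = \frac{1}{- \frac{2401}{200}} = - \frac{200}{2401}$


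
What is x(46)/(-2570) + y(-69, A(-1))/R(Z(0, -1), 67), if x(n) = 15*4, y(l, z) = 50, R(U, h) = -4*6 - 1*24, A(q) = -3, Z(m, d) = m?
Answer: -6569/6168 ≈ -1.0650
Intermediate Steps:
R(U, h) = -48 (R(U, h) = -24 - 24 = -48)
x(n) = 60
x(46)/(-2570) + y(-69, A(-1))/R(Z(0, -1), 67) = 60/(-2570) + 50/(-48) = 60*(-1/2570) + 50*(-1/48) = -6/257 - 25/24 = -6569/6168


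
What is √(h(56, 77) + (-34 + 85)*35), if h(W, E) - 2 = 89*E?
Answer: 24*√15 ≈ 92.952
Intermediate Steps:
h(W, E) = 2 + 89*E
√(h(56, 77) + (-34 + 85)*35) = √((2 + 89*77) + (-34 + 85)*35) = √((2 + 6853) + 51*35) = √(6855 + 1785) = √8640 = 24*√15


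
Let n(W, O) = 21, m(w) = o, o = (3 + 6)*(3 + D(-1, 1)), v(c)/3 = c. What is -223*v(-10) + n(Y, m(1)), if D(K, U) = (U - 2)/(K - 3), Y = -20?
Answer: 6711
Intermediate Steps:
v(c) = 3*c
D(K, U) = (-2 + U)/(-3 + K)
o = 117/4 (o = (3 + 6)*(3 + (-2 + 1)/(-3 - 1)) = 9*(3 - 1/(-4)) = 9*(3 - ¼*(-1)) = 9*(3 + ¼) = 9*(13/4) = 117/4 ≈ 29.250)
m(w) = 117/4
-223*v(-10) + n(Y, m(1)) = -669*(-10) + 21 = -223*(-30) + 21 = 6690 + 21 = 6711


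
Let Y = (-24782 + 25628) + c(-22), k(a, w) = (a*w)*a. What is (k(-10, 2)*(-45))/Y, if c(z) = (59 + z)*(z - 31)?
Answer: 1800/223 ≈ 8.0717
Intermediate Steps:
c(z) = (-31 + z)*(59 + z) (c(z) = (59 + z)*(-31 + z) = (-31 + z)*(59 + z))
k(a, w) = w*a²
Y = -1115 (Y = (-24782 + 25628) + (-1829 + (-22)² + 28*(-22)) = 846 + (-1829 + 484 - 616) = 846 - 1961 = -1115)
(k(-10, 2)*(-45))/Y = ((2*(-10)²)*(-45))/(-1115) = ((2*100)*(-45))*(-1/1115) = (200*(-45))*(-1/1115) = -9000*(-1/1115) = 1800/223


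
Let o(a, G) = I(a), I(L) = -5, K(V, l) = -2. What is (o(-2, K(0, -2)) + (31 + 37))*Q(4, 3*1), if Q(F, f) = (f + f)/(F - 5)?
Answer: -378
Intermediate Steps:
Q(F, f) = 2*f/(-5 + F) (Q(F, f) = (2*f)/(-5 + F) = 2*f/(-5 + F))
o(a, G) = -5
(o(-2, K(0, -2)) + (31 + 37))*Q(4, 3*1) = (-5 + (31 + 37))*(2*(3*1)/(-5 + 4)) = (-5 + 68)*(2*3/(-1)) = 63*(2*3*(-1)) = 63*(-6) = -378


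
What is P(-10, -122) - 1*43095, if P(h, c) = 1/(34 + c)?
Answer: -3792361/88 ≈ -43095.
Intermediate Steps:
P(-10, -122) - 1*43095 = 1/(34 - 122) - 1*43095 = 1/(-88) - 43095 = -1/88 - 43095 = -3792361/88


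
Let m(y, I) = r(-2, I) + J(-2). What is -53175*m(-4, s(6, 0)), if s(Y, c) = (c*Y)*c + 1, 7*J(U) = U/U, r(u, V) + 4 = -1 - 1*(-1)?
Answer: 1435725/7 ≈ 2.0510e+5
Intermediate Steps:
r(u, V) = -4 (r(u, V) = -4 + (-1 - 1*(-1)) = -4 + (-1 + 1) = -4 + 0 = -4)
J(U) = 1/7 (J(U) = (U/U)/7 = (1/7)*1 = 1/7)
s(Y, c) = 1 + Y*c**2 (s(Y, c) = (Y*c)*c + 1 = Y*c**2 + 1 = 1 + Y*c**2)
m(y, I) = -27/7 (m(y, I) = -4 + 1/7 = -27/7)
-53175*m(-4, s(6, 0)) = -53175*(-27/7) = 1435725/7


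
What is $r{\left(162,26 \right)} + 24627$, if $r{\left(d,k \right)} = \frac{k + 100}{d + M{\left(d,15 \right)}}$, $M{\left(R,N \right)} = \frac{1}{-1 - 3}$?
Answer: $\frac{15934173}{647} \approx 24628.0$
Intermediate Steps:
$M{\left(R,N \right)} = - \frac{1}{4}$ ($M{\left(R,N \right)} = \frac{1}{-4} = - \frac{1}{4}$)
$r{\left(d,k \right)} = \frac{100 + k}{- \frac{1}{4} + d}$ ($r{\left(d,k \right)} = \frac{k + 100}{d - \frac{1}{4}} = \frac{100 + k}{- \frac{1}{4} + d}$)
$r{\left(162,26 \right)} + 24627 = \frac{4 \left(100 + 26\right)}{-1 + 4 \cdot 162} + 24627 = 4 \frac{1}{-1 + 648} \cdot 126 + 24627 = 4 \cdot \frac{1}{647} \cdot 126 + 24627 = \frac{504}{647} + 24627 = \frac{15934173}{647}$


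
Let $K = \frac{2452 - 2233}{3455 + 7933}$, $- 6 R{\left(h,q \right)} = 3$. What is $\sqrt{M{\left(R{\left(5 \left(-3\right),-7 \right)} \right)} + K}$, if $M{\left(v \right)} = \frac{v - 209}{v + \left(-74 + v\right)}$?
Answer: $\frac{\sqrt{427791}}{390} \approx 1.6771$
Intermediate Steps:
$R{\left(h,q \right)} = - \frac{1}{2}$ ($R{\left(h,q \right)} = \left(- \frac{1}{6}\right) 3 = - \frac{1}{2}$)
$K = \frac{1}{52}$ ($K = \frac{219}{11388} = 219 \cdot \frac{1}{11388} = \frac{1}{52} \approx 0.019231$)
$M{\left(v \right)} = \frac{-209 + v}{-74 + 2 v}$
$\sqrt{M{\left(R{\left(5 \left(-3\right),-7 \right)} \right)} + K} = \sqrt{\frac{-209 - \frac{1}{2}}{2 \left(-37 - \frac{1}{2}\right)} + \frac{1}{52}} = \sqrt{\frac{1}{2} \frac{1}{- \frac{75}{2}} \left(- \frac{419}{2}\right) + \frac{1}{52}} = \sqrt{\frac{1}{2} \left(- \frac{2}{75}\right) \left(- \frac{419}{2}\right) + \frac{1}{52}} = \sqrt{\frac{419}{150} + \frac{1}{52}} = \sqrt{\frac{10969}{3900}} = \frac{\sqrt{427791}}{390}$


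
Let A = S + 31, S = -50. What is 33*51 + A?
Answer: 1664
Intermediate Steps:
A = -19 (A = -50 + 31 = -19)
33*51 + A = 33*51 - 19 = 1683 - 19 = 1664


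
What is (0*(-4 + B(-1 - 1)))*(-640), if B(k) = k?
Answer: 0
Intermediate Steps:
(0*(-4 + B(-1 - 1)))*(-640) = (0*(-4 + (-1 - 1)))*(-640) = (0*(-4 - 2))*(-640) = (0*(-6))*(-640) = 0*(-640) = 0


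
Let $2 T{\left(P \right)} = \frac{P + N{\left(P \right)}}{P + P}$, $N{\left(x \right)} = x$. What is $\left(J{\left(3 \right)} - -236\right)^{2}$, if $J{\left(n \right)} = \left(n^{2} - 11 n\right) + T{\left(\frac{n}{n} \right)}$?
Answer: $\frac{180625}{4} \approx 45156.0$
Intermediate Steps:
$T{\left(P \right)} = \frac{1}{2}$ ($T{\left(P \right)} = \frac{\left(P + P\right) \frac{1}{P + P}}{2} = \frac{2 P \frac{1}{2 P}}{2} = \frac{1}{2} \cdot 1 = \frac{1}{2}$)
$J{\left(n \right)} = \frac{1}{2} + n^{2} - 11 n$ ($J{\left(n \right)} = \left(n^{2} - 11 n\right) + \frac{1}{2} = \frac{1}{2} + n^{2} - 11 n$)
$\left(J{\left(3 \right)} - -236\right)^{2} = \left(\left(\frac{1}{2} + 3^{2} - 33\right) - -236\right)^{2} = \left(\left(\frac{1}{2} + 9 - 33\right) + 236\right)^{2} = \left(- \frac{47}{2} + 236\right)^{2} = \left(\frac{425}{2}\right)^{2} = \frac{180625}{4}$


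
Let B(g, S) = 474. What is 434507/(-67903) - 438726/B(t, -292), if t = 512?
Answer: -4999461316/5364337 ≈ -931.98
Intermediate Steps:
434507/(-67903) - 438726/B(t, -292) = 434507/(-67903) - 438726/474 = 434507*(-1/67903) - 438726*1/474 = -434507/67903 - 73121/79 = -4999461316/5364337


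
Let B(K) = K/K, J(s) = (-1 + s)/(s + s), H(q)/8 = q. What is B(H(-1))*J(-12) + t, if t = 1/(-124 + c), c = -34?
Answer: 1015/1896 ≈ 0.53534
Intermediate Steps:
H(q) = 8*q
J(s) = (-1 + s)/(2*s) (J(s) = (-1 + s)/((2*s)) = (-1 + s)*(1/(2*s)) = (-1 + s)/(2*s))
B(K) = 1
t = -1/158 (t = 1/(-124 - 34) = 1/(-158) = -1/158 ≈ -0.0063291)
B(H(-1))*J(-12) + t = 1*((½)*(-1 - 12)/(-12)) - 1/158 = 1*((½)*(-1/12)*(-13)) - 1/158 = 1*(13/24) - 1/158 = 13/24 - 1/158 = 1015/1896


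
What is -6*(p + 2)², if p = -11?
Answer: -486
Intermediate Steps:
-6*(p + 2)² = -6*(-11 + 2)² = -6*(-9)² = -6*81 = -1*486 = -486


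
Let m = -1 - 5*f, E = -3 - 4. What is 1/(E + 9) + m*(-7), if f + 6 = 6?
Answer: 15/2 ≈ 7.5000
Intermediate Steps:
f = 0 (f = -6 + 6 = 0)
E = -7
m = -1 (m = -1 - 5*0 = -1 + 0 = -1)
1/(E + 9) + m*(-7) = 1/(-7 + 9) - 1*(-7) = 1/2 + 7 = 15/2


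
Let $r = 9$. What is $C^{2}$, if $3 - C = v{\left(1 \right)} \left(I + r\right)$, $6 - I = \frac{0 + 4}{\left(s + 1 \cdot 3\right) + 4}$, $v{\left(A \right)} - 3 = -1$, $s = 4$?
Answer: $\frac{83521}{121} \approx 690.26$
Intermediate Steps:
$v{\left(A \right)} = 2$ ($v{\left(A \right)} = 3 - 1 = 2$)
$I = \frac{62}{11}$ ($I = 6 - \frac{0 + 4}{\left(4 + 1 \cdot 3\right) + 4} = 6 - \frac{4}{\left(4 + 3\right) + 4} = 6 - \frac{4}{7 + 4} = 6 - \frac{4}{11} = \frac{62}{11} \approx 5.6364$)
$C = - \frac{289}{11}$ ($C = 3 - 2 \left(\frac{62}{11} + 9\right) = 3 - 2 \cdot \frac{161}{11} = 3 - \frac{322}{11} = - \frac{289}{11} \approx -26.273$)
$C^{2} = \left(- \frac{289}{11}\right)^{2} = \frac{83521}{121}$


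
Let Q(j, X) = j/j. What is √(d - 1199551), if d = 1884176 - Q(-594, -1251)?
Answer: 4*√42789 ≈ 827.42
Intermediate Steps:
Q(j, X) = 1
d = 1884175 (d = 1884176 - 1*1 = 1884176 - 1 = 1884175)
√(d - 1199551) = √(1884175 - 1199551) = √684624 = 4*√42789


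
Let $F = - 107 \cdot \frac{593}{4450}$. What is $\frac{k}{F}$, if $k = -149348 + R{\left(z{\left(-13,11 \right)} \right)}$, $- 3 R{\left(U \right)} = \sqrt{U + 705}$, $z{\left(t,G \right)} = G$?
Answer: $\frac{664598600}{63451} + \frac{8900 \sqrt{179}}{190353} \approx 10475.0$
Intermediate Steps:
$R{\left(U \right)} = - \frac{\sqrt{705 + U}}{3}$ ($R{\left(U \right)} = - \frac{\sqrt{U + 705}}{3} = - \frac{\sqrt{705 + U}}{3}$)
$F = - \frac{63451}{4450}$ ($F = - 107 \cdot 593 \cdot \frac{1}{4450} = \left(-107\right) \frac{593}{4450} = - \frac{63451}{4450} \approx -14.259$)
$k = -149348 - \frac{2 \sqrt{179}}{3}$ ($k = -149348 - \frac{\sqrt{705 + 11}}{3} = -149348 - \frac{\sqrt{716}}{3} = -149348 - \frac{2 \sqrt{179}}{3} \approx -1.4936 \cdot 10^{5}$)
$\frac{k}{F} = \frac{-149348 - \frac{2 \sqrt{179}}{3}}{- \frac{63451}{4450}} = \left(-149348 - \frac{2 \sqrt{179}}{3}\right) \left(- \frac{4450}{63451}\right) = \frac{664598600}{63451} + \frac{8900 \sqrt{179}}{190353}$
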